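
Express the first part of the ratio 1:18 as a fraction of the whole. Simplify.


Total parts = 1 + 18 = 19
First part fraction = 1/19
Simplify: 1/19 = 1/19

1/19


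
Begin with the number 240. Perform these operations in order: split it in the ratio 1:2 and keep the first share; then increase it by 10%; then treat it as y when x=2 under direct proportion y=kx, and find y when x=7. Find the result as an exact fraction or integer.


Start with 240.
Step 1: Split 1:2, first share = 240 * 1/3 = 80
Step 2: Increase by 10%: 80 * 110/100 = 88
Step 3: Direct prop: k = (88)/2; new y = k*7 = 88*7/2 = 308
Final result = 308

308


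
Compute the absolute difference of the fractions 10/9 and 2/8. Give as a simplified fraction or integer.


Simplify: 10/9 = 10/9 and 2/8 = 1/4
Find common denominator: LCD = 36
Convert: 40/36 and 9/36
Difference = |40 - 9|/36 = 31/36
Simplified = 31/36

31/36


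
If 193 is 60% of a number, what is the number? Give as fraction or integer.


Given: 193 is 60% of the whole
Set up: 193 = 60/100 * whole
whole = 193 * 100 / 60
whole = 19300 / 60
whole = 965/3

965/3


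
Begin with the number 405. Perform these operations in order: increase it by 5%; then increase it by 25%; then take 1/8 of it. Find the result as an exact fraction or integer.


Start with 405.
Step 1: Increase by 5%: 405 * 105/100 = 1701/4
Step 2: Increase by 25%: 1701/4 * 125/100 = 8505/16
Step 3: Take 1/8: 8505/16 * 1/8 = 8505/128
Final result = 8505/128

8505/128


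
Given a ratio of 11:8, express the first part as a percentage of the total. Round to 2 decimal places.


Total parts = 11 + 8 = 19
First part fraction = 11/19
Percentage = (11/19) * 100
= 0.578947 * 100
= 57.89%

57.89


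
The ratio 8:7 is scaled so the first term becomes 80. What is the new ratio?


Original ratio: 8:7
First term target: 80
Scale factor = 80 / 8 = 10
Multiply second term: 7 * 10 = 70
Equivalent ratio = 80:70

80:70


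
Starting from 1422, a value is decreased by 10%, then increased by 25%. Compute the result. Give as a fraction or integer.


Start: 1422
Step 1: decrease by 10% => multiply by 90/100
  1422 * 90/100 = 6399/5
Step 2: increase by 25% => multiply by 125/100
  6399/5 * 125/100 = 6399/4
Final value = 6399/4

6399/4


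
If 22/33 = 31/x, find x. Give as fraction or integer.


Setting up: 22/33 = 31/x
Cross multiply: 22 * x = 33 * 31
22x = 1023
x = 1023/22
x = 93/2

93/2


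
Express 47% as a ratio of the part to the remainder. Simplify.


Part = 47%, Remainder = 53%
Ratio = 47:53
GCD(47, 53) = 1
Simplify: 47:53 = 47:53

47:53


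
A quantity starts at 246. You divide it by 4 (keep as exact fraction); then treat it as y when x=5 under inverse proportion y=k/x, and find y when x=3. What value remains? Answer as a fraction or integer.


Start with 246.
Step 1: Divide by 4: 246 / 4 = 123/2
Step 2: Inverse prop: k = (123/2)*5; new y = k/3 = 123/2*5/3 = 205/2
Final result = 205/2

205/2


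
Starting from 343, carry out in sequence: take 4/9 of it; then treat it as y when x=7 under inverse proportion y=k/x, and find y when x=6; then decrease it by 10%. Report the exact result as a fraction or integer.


Start with 343.
Step 1: Take 4/9: 343 * 4/9 = 1372/9
Step 2: Inverse prop: k = (1372/9)*7; new y = k/6 = 1372/9*7/6 = 4802/27
Step 3: Decrease by 10%: 4802/27 * 90/100 = 2401/15
Final result = 2401/15

2401/15


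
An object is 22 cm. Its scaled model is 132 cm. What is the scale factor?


Original length = 22 cm
Scaled length = 132 cm
Scale factor = 132 / 22
= 6

6


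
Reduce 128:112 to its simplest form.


Find GCD(128, 112)
GCD = 16
Divide both by 16: 128/16 = 8, 112/16 = 7
Simplified ratio = 8:7

8:7


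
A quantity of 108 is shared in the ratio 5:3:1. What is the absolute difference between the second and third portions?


Total parts = 5 + 3 + 1 = 9
Value per part = 108 / 9 = 12
Shares: 5*12=60, 3*12=36, 1*12=12
Second share = 36, third share = 12
Difference = |36 - 12| = 24

24


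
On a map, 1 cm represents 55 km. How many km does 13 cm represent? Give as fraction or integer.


Map scale: 1 cm = 55 km
Measured distance on map = 13 cm
Set up proportion: 13 * 55 / 1
= 715 / 1
= 715 km

715


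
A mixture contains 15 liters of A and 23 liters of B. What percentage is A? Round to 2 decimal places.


Volume of A = 15 L
Volume of B = 23 L
Total volume = 15 + 23 = 38 L
Percentage of A = (15/38) * 100
= 39.47%

39.47


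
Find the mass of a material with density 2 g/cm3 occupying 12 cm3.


Using mass = density * volume
Density = 2 g/cm3
Volume = 12 cm3
Mass = 2 * 12
= 24 g

24


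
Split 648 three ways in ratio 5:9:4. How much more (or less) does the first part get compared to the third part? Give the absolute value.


Total parts = 5 + 9 + 4 = 18
Value per part = 648 / 18 = 36
Shares: 5*36=180, 9*36=324, 4*36=144
First share = 180, third share = 144
Difference = |180 - 144| = 36

36


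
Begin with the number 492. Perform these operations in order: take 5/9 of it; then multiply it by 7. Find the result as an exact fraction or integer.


Start with 492.
Step 1: Take 5/9: 492 * 5/9 = 820/3
Step 2: Multiply by 7: 820/3 * 7 = 5740/3
Final result = 5740/3

5740/3


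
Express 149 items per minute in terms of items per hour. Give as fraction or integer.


Converting from per minute to per hour
Rate = 149 items per minute
Multiply by 60: 149 * 60
= 8940 items per hour

8940


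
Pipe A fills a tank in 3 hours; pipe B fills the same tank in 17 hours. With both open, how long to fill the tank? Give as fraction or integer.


Rate of A = 1/3 job per hour
Rate of B = 1/17 job per hour
Combined rate = 1/3 + 1/17
Find common denominator: (17 + 3)/(3*17) = 20/51
Combined rate = 20/51 job per hour
Time together = 1 / (20/51) = 51/20 hours

51/20


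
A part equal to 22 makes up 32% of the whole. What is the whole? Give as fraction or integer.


Given: 22 is 32% of the whole
Set up: 22 = 32/100 * whole
whole = 22 * 100 / 32
whole = 2200 / 32
whole = 275/4

275/4


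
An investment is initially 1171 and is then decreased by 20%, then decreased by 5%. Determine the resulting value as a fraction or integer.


Start: 1171
Step 1: decrease by 20% => multiply by 80/100
  1171 * 80/100 = 4684/5
Step 2: decrease by 5% => multiply by 95/100
  4684/5 * 95/100 = 22249/25
Final value = 22249/25

22249/25


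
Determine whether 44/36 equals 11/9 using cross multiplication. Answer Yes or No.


Cross multiply to check 44/36 = 11/9
Left cross product: 44 * 9 = 396
Right cross product: 36 * 11 = 396
396 = 396
Equal, so proportions match => Yes

Yes


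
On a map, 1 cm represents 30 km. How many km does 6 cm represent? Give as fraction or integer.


Map scale: 1 cm = 30 km
Measured distance on map = 6 cm
Set up proportion: 6 * 30 / 1
= 180 / 1
= 180 km

180


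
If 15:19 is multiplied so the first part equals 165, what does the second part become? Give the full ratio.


Original ratio: 15:19
First term target: 165
Scale factor = 165 / 15 = 11
Multiply second term: 19 * 11 = 209
Equivalent ratio = 165:209

165:209


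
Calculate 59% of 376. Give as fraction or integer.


Compute 59% of 376
Convert percentage: 59% = 59/100
Multiply: 376 * 59/100
= 22184/100
= 5546/25

5546/25


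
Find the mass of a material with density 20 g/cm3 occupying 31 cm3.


Using mass = density * volume
Density = 20 g/cm3
Volume = 31 cm3
Mass = 20 * 31
= 620 g

620


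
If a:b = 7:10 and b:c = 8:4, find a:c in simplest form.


Given a:b = 7:10 and b:c = 8:4
Make b consistent. Multiply first ratio by 8: a:b = 56:80
Multiply second ratio by 10: b:c = 80:40
Now b = 80 in both, so a:b:c = 56:80:40
Therefore a:c = 56:40
Simplify by GCD: a:c = 7:5

7:5


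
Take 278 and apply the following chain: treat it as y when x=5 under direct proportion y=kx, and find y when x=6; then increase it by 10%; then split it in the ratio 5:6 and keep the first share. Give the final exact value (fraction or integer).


Start with 278.
Step 1: Direct prop: k = (278)/5; new y = k*6 = 278*6/5 = 1668/5
Step 2: Increase by 10%: 1668/5 * 110/100 = 9174/25
Step 3: Split 5:6, first share = 9174/25 * 5/11 = 834/5
Final result = 834/5

834/5


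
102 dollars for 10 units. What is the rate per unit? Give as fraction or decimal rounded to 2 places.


Total dollars = 102
Number of units = 10
Unit rate = 102 / 10
= 10.20 dollars per unit

10.20


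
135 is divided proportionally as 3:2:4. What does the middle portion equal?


Ratio = 3:2:4
Total parts = 3 + 2 + 4 = 9
Value per part = 135 / 9 = 15
First share = 3 * 15 = 45
Middle share = 2 * 15 = 30
Third share = 4 * 15 = 60

30


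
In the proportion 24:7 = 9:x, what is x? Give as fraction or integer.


Setting up: 24/7 = 9/x
Cross multiply: 24 * x = 7 * 9
24x = 63
x = 63/24
x = 21/8

21/8


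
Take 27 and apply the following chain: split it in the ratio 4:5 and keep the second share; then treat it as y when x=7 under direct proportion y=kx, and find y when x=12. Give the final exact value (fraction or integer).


Start with 27.
Step 1: Split 4:5, second share = 27 * 5/9 = 15
Step 2: Direct prop: k = (15)/7; new y = k*12 = 15*12/7 = 180/7
Final result = 180/7

180/7


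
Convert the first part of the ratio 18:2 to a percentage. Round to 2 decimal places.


Total parts = 18 + 2 = 20
First part fraction = 18/20
Percentage = (18/20) * 100
= 0.9 * 100
= 90.00%

90.00


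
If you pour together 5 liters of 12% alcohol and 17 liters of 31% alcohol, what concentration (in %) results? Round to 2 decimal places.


Solute in mixture 1 = 12% of 5 L = 5*12/100 = 3/5 L
Solute in mixture 2 = 31% of 17 L = 17*31/100 = 527/100 L
Total solute = 3/5 + 527/100 = 587/100 L
Total volume = 5 + 17 = 22 L
Final concentration = 587/100/22 * 100 = 26.68%

26.68


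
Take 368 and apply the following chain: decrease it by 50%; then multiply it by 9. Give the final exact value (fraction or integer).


Start with 368.
Step 1: Decrease by 50%: 368 * 50/100 = 184
Step 2: Multiply by 9: 184 * 9 = 1656
Final result = 1656

1656


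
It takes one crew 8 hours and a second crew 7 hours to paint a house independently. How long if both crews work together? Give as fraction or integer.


Rate of A = 1/8 job per hour
Rate of B = 1/7 job per hour
Combined rate = 1/8 + 1/7
Find common denominator: (7 + 8)/(8*7) = 15/56
Combined rate = 15/56 job per hour
Time together = 1 / (15/56) = 56/15 hours

56/15


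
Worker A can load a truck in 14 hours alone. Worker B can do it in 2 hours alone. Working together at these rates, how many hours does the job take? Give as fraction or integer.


Rate of A = 1/14 job per hour
Rate of B = 1/2 job per hour
Combined rate = 1/14 + 1/2
Find common denominator: (2 + 14)/(14*2) = 16/28
Combined rate = 4/7 job per hour
Time together = 1 / (4/7) = 7/4 hours

7/4


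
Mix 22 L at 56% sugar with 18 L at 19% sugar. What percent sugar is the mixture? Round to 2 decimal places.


Solute in mixture 1 = 56% of 22 L = 22*56/100 = 308/25 L
Solute in mixture 2 = 19% of 18 L = 18*19/100 = 171/50 L
Total solute = 308/25 + 171/50 = 787/50 L
Total volume = 22 + 18 = 40 L
Final concentration = 787/50/40 * 100 = 39.35%

39.35


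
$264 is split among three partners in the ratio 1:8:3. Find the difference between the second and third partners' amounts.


Total parts = 1 + 8 + 3 = 12
Value per part = 264 / 12 = 22
Shares: 1*22=22, 8*22=176, 3*22=66
Second share = 176, third share = 66
Difference = |176 - 66| = 110

110


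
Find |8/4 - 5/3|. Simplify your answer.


Simplify: 8/4 = 2 and 5/3 = 5/3
Find common denominator: LCD = 3
Convert: 6/3 and 5/3
Difference = |6 - 5|/3 = 1/3
Simplified = 1/3

1/3


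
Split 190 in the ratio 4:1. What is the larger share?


Total parts = 4 + 1 = 5
Value per part = 190 / 5 = 38
First share = 4 * 38 = 152
Second share = 1 * 38 = 38
Larger share = 152

152


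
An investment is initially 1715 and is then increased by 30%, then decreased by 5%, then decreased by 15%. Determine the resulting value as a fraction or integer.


Start: 1715
Step 1: increase by 30% => multiply by 130/100
  1715 * 130/100 = 4459/2
Step 2: decrease by 5% => multiply by 95/100
  4459/2 * 95/100 = 84721/40
Step 3: decrease by 15% => multiply by 85/100
  84721/40 * 85/100 = 1440257/800
Final value = 1440257/800

1440257/800


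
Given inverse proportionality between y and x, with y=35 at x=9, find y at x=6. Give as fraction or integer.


Inverse proportion: y = k/x
Find k: k = 9 * 35 = 315
Compute y at x=6: y = 315/6
y = 105/2

105/2


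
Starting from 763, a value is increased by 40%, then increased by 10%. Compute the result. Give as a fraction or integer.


Start: 763
Step 1: increase by 40% => multiply by 140/100
  763 * 140/100 = 5341/5
Step 2: increase by 10% => multiply by 110/100
  5341/5 * 110/100 = 58751/50
Final value = 58751/50

58751/50


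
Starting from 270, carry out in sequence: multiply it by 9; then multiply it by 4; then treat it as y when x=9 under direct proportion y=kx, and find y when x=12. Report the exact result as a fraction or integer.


Start with 270.
Step 1: Multiply by 9: 270 * 9 = 2430
Step 2: Multiply by 4: 2430 * 4 = 9720
Step 3: Direct prop: k = (9720)/9; new y = k*12 = 9720*12/9 = 12960
Final result = 12960

12960


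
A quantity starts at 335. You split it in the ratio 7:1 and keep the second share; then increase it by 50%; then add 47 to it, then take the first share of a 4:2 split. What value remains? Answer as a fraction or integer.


Start with 335.
Step 1: Split 7:1, second share = 335 * 1/8 = 335/8
Step 2: Increase by 50%: 335/8 * 150/100 = 1005/16
Step 3: Add 47: 1005/16+47=1757/16; split 4:2 first = 1757/16*4/6 = 1757/24
Final result = 1757/24

1757/24


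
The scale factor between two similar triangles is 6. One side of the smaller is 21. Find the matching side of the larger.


Similar triangles have proportional sides
Scale factor = 6
Smaller side = 21
Corresponding larger side = 21 * 6
= 126

126


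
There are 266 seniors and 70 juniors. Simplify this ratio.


Find GCD(266, 70)
GCD = 14
Divide both by 14: 266/14 = 19, 70/14 = 5
Simplified ratio = 19:5

19:5


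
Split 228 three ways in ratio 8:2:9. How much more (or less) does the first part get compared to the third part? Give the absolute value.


Total parts = 8 + 2 + 9 = 19
Value per part = 228 / 19 = 12
Shares: 8*12=96, 2*12=24, 9*12=108
First share = 96, third share = 108
Difference = |96 - 108| = 12

12


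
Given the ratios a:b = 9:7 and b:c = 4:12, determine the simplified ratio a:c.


Given a:b = 9:7 and b:c = 4:12
Make b consistent. Multiply first ratio by 4: a:b = 36:28
Multiply second ratio by 7: b:c = 28:84
Now b = 28 in both, so a:b:c = 36:28:84
Therefore a:c = 36:84
Simplify by GCD: a:c = 3:7

3:7


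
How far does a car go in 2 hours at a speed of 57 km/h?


Using distance = speed * time
Speed = 57 km/h
Time = 2 hours
Distance = 57 * 2
= 114 km

114


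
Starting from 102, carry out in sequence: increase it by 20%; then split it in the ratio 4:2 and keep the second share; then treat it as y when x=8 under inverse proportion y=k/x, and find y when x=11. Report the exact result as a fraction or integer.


Start with 102.
Step 1: Increase by 20%: 102 * 120/100 = 612/5
Step 2: Split 4:2, second share = 612/5 * 2/6 = 204/5
Step 3: Inverse prop: k = (204/5)*8; new y = k/11 = 204/5*8/11 = 1632/55
Final result = 1632/55

1632/55


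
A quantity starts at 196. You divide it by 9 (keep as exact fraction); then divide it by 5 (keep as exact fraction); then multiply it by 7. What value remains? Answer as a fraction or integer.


Start with 196.
Step 1: Divide by 9: 196 / 9 = 196/9
Step 2: Divide by 5: 196/9 / 5 = 196/45
Step 3: Multiply by 7: 196/45 * 7 = 1372/45
Final result = 1372/45

1372/45


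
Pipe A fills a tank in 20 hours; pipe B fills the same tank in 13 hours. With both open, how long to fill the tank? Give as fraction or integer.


Rate of A = 1/20 job per hour
Rate of B = 1/13 job per hour
Combined rate = 1/20 + 1/13
Find common denominator: (13 + 20)/(20*13) = 33/260
Combined rate = 33/260 job per hour
Time together = 1 / (33/260) = 260/33 hours

260/33


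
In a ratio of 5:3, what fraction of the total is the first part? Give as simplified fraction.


Total parts = 5 + 3 = 8
First part fraction = 5/8
Simplify: 5/8 = 5/8

5/8


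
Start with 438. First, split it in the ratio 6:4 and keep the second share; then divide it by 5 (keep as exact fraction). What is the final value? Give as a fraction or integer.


Start with 438.
Step 1: Split 6:4, second share = 438 * 4/10 = 876/5
Step 2: Divide by 5: 876/5 / 5 = 876/25
Final result = 876/25

876/25


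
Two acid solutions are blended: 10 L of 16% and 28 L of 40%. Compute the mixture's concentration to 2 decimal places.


Solute in mixture 1 = 16% of 10 L = 10*16/100 = 8/5 L
Solute in mixture 2 = 40% of 28 L = 28*40/100 = 56/5 L
Total solute = 8/5 + 56/5 = 64/5 L
Total volume = 10 + 28 = 38 L
Final concentration = 64/5/38 * 100 = 33.68%

33.68


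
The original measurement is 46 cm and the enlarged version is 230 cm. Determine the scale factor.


Original length = 46 cm
Scaled length = 230 cm
Scale factor = 230 / 46
= 5

5


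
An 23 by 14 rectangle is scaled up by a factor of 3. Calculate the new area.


Original dimensions: 23 x 14
Enlargement factor = 3
New width = 23 * 3 = 69
New height = 14 * 3 = 42
New area = 69 * 42 = 2898

2898


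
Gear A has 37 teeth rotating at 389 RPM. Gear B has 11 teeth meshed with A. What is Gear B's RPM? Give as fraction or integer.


Gear ratio: teeth_A * RPM_A = teeth_B * RPM_B
37 * 389 = 11 * RPM_B
14393 = 11 * RPM_B
RPM_B = 14393 / 11
RPM_B = 14393/11

14393/11


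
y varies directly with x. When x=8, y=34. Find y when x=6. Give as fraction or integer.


Direct proportion: y = kx
Find k: k = 34/8 = 17/4
Compute y at x=6: y = 17/4 * 6
y = 51/2

51/2


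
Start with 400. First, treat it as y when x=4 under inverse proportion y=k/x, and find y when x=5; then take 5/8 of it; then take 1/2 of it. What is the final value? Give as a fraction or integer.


Start with 400.
Step 1: Inverse prop: k = (400)*4; new y = k/5 = 400*4/5 = 320
Step 2: Take 5/8: 320 * 5/8 = 200
Step 3: Take 1/2: 200 * 1/2 = 100
Final result = 100

100


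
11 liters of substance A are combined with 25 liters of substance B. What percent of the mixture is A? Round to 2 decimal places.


Volume of A = 11 L
Volume of B = 25 L
Total volume = 11 + 25 = 36 L
Percentage of A = (11/36) * 100
= 30.56%

30.56


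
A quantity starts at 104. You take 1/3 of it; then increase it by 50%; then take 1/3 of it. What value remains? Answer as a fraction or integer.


Start with 104.
Step 1: Take 1/3: 104 * 1/3 = 104/3
Step 2: Increase by 50%: 104/3 * 150/100 = 52
Step 3: Take 1/3: 52 * 1/3 = 52/3
Final result = 52/3

52/3


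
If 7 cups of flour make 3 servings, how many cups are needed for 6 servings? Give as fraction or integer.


Original: 7 cups for 3 servings
Target servings = 6
Scaling factor = 6/3
New amount = 7 * 6/3
= 42/3
= 14 cups

14


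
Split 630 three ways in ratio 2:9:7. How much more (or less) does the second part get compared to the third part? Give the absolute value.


Total parts = 2 + 9 + 7 = 18
Value per part = 630 / 18 = 35
Shares: 2*35=70, 9*35=315, 7*35=245
Second share = 315, third share = 245
Difference = |315 - 245| = 70

70


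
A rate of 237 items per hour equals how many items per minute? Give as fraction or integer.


Converting from per hour to per minute
Rate = 237 items per hour
Divide by 60: 237/60
= 79/20 items per minute

79/20


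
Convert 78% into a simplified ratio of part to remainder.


Part = 78%, Remainder = 22%
Ratio = 78:22
GCD(78, 22) = 2
Simplify: 39:11 = 39:11

39:11


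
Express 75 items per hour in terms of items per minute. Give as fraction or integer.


Converting from per hour to per minute
Rate = 75 items per hour
Divide by 60: 75/60
= 5/4 items per minute

5/4


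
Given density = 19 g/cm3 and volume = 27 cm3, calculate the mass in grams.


Using mass = density * volume
Density = 19 g/cm3
Volume = 27 cm3
Mass = 19 * 27
= 513 g

513


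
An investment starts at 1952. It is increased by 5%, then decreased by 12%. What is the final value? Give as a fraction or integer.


Start: 1952
Step 1: increase by 5% => multiply by 105/100
  1952 * 105/100 = 10248/5
Step 2: decrease by 12% => multiply by 88/100
  10248/5 * 88/100 = 225456/125
Final value = 225456/125

225456/125


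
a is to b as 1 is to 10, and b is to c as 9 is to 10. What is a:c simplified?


Given a:b = 1:10 and b:c = 9:10
Make b consistent. Multiply first ratio by 9: a:b = 9:90
Multiply second ratio by 10: b:c = 90:100
Now b = 90 in both, so a:b:c = 9:90:100
Therefore a:c = 9:100
Simplify by GCD: a:c = 9:100

9:100


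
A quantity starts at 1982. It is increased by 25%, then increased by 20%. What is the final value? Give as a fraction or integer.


Start: 1982
Step 1: increase by 25% => multiply by 125/100
  1982 * 125/100 = 4955/2
Step 2: increase by 20% => multiply by 120/100
  4955/2 * 120/100 = 2973
Final value = 2973

2973


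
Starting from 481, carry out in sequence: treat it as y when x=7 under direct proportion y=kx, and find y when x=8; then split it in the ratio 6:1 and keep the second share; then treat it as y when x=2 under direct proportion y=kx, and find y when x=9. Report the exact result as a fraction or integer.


Start with 481.
Step 1: Direct prop: k = (481)/7; new y = k*8 = 481*8/7 = 3848/7
Step 2: Split 6:1, second share = 3848/7 * 1/7 = 3848/49
Step 3: Direct prop: k = (3848/49)/2; new y = k*9 = 3848/49*9/2 = 17316/49
Final result = 17316/49

17316/49


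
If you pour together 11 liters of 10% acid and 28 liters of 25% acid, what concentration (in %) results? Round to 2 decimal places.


Solute in mixture 1 = 10% of 11 L = 11*10/100 = 11/10 L
Solute in mixture 2 = 25% of 28 L = 28*25/100 = 7 L
Total solute = 11/10 + 7 = 81/10 L
Total volume = 11 + 28 = 39 L
Final concentration = 81/10/39 * 100 = 20.77%

20.77


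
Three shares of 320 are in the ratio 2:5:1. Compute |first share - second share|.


Total parts = 2 + 5 + 1 = 8
Value per part = 320 / 8 = 40
Shares: 2*40=80, 5*40=200, 1*40=40
First share = 80, second share = 200
Difference = |80 - 200| = 120

120


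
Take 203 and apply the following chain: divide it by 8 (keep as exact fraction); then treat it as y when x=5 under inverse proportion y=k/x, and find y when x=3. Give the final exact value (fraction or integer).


Start with 203.
Step 1: Divide by 8: 203 / 8 = 203/8
Step 2: Inverse prop: k = (203/8)*5; new y = k/3 = 203/8*5/3 = 1015/24
Final result = 1015/24

1015/24


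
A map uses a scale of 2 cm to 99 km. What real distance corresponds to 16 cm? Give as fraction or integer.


Map scale: 2 cm = 99 km
Measured distance on map = 16 cm
Set up proportion: 16 * 99 / 2
= 1584 / 2
= 792 km

792


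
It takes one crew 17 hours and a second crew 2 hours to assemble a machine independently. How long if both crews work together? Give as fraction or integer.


Rate of A = 1/17 job per hour
Rate of B = 1/2 job per hour
Combined rate = 1/17 + 1/2
Find common denominator: (2 + 17)/(17*2) = 19/34
Combined rate = 19/34 job per hour
Time together = 1 / (19/34) = 34/19 hours

34/19


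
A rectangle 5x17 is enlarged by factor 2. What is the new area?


Original dimensions: 5 x 17
Enlargement factor = 2
New width = 5 * 2 = 10
New height = 17 * 2 = 34
New area = 10 * 34 = 340

340


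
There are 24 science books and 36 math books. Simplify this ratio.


Find GCD(24, 36)
GCD = 12
Divide both by 12: 24/12 = 2, 36/12 = 3
Simplified ratio = 2:3

2:3


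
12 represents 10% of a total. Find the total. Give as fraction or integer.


Given: 12 is 10% of the whole
Set up: 12 = 10/100 * whole
whole = 12 * 100 / 10
whole = 1200 / 10
whole = 120

120


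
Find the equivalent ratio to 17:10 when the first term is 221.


Original ratio: 17:10
First term target: 221
Scale factor = 221 / 17 = 13
Multiply second term: 10 * 13 = 130
Equivalent ratio = 221:130

221:130


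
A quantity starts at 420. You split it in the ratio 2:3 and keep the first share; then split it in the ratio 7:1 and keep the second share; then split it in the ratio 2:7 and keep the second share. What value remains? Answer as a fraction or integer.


Start with 420.
Step 1: Split 2:3, first share = 420 * 2/5 = 168
Step 2: Split 7:1, second share = 168 * 1/8 = 21
Step 3: Split 2:7, second share = 21 * 7/9 = 49/3
Final result = 49/3

49/3


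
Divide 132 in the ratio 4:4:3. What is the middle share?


Ratio = 4:4:3
Total parts = 4 + 4 + 3 = 11
Value per part = 132 / 11 = 12
First share = 4 * 12 = 48
Middle share = 4 * 12 = 48
Third share = 3 * 12 = 36

48


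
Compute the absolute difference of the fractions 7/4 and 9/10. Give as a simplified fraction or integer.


Simplify: 7/4 = 7/4 and 9/10 = 9/10
Find common denominator: LCD = 20
Convert: 35/20 and 18/20
Difference = |35 - 18|/20 = 17/20
Simplified = 17/20

17/20


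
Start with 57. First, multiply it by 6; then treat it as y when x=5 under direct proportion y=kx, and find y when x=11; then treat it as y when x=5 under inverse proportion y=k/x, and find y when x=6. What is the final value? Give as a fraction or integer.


Start with 57.
Step 1: Multiply by 6: 57 * 6 = 342
Step 2: Direct prop: k = (342)/5; new y = k*11 = 342*11/5 = 3762/5
Step 3: Inverse prop: k = (3762/5)*5; new y = k/6 = 3762/5*5/6 = 627
Final result = 627

627


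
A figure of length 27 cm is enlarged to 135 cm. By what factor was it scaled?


Original length = 27 cm
Scaled length = 135 cm
Scale factor = 135 / 27
= 5

5


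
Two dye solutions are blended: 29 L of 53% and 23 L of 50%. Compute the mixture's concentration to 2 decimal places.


Solute in mixture 1 = 53% of 29 L = 29*53/100 = 1537/100 L
Solute in mixture 2 = 50% of 23 L = 23*50/100 = 23/2 L
Total solute = 1537/100 + 23/2 = 2687/100 L
Total volume = 29 + 23 = 52 L
Final concentration = 2687/100/52 * 100 = 51.67%

51.67


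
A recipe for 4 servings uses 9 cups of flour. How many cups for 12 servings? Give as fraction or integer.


Original: 9 cups for 4 servings
Target servings = 12
Scaling factor = 12/4
New amount = 9 * 12/4
= 108/4
= 27 cups

27


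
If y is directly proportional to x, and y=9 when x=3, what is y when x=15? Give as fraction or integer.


Direct proportion: y = kx
Find k: k = 9/3 = 3
Compute y at x=15: y = 3 * 15
y = 45

45


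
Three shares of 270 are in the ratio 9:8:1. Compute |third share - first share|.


Total parts = 9 + 8 + 1 = 18
Value per part = 270 / 18 = 15
Shares: 9*15=135, 8*15=120, 1*15=15
Third share = 15, first share = 135
Difference = |15 - 135| = 120

120


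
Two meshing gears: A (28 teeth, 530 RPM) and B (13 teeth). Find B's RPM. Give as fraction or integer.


Gear ratio: teeth_A * RPM_A = teeth_B * RPM_B
28 * 530 = 13 * RPM_B
14840 = 13 * RPM_B
RPM_B = 14840 / 13
RPM_B = 14840/13

14840/13


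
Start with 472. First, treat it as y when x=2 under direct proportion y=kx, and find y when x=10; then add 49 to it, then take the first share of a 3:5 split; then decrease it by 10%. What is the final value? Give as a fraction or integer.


Start with 472.
Step 1: Direct prop: k = (472)/2; new y = k*10 = 472*10/2 = 2360
Step 2: Add 49: 2360+49=2409; split 3:5 first = 2409*3/8 = 7227/8
Step 3: Decrease by 10%: 7227/8 * 90/100 = 65043/80
Final result = 65043/80

65043/80


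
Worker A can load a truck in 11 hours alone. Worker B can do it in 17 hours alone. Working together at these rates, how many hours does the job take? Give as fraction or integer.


Rate of A = 1/11 job per hour
Rate of B = 1/17 job per hour
Combined rate = 1/11 + 1/17
Find common denominator: (17 + 11)/(11*17) = 28/187
Combined rate = 28/187 job per hour
Time together = 1 / (28/187) = 187/28 hours

187/28


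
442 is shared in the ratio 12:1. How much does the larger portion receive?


Total parts = 12 + 1 = 13
Value per part = 442 / 13 = 34
First share = 12 * 34 = 408
Second share = 1 * 34 = 34
Larger share = 408

408


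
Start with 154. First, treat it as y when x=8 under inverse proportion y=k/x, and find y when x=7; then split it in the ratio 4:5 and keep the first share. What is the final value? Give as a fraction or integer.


Start with 154.
Step 1: Inverse prop: k = (154)*8; new y = k/7 = 154*8/7 = 176
Step 2: Split 4:5, first share = 176 * 4/9 = 704/9
Final result = 704/9

704/9


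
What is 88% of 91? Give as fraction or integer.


Compute 88% of 91
Convert percentage: 88% = 88/100
Multiply: 91 * 88/100
= 8008/100
= 2002/25

2002/25


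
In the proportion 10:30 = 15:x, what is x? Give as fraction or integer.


Setting up: 10/30 = 15/x
Cross multiply: 10 * x = 30 * 15
10x = 450
x = 450/10
x = 45

45


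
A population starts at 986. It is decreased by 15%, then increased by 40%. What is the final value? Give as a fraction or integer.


Start: 986
Step 1: decrease by 15% => multiply by 85/100
  986 * 85/100 = 8381/10
Step 2: increase by 40% => multiply by 140/100
  8381/10 * 140/100 = 58667/50
Final value = 58667/50

58667/50


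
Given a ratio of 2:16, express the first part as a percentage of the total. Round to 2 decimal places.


Total parts = 2 + 16 = 18
First part fraction = 2/18
Percentage = (2/18) * 100
= 0.111111 * 100
= 11.11%

11.11


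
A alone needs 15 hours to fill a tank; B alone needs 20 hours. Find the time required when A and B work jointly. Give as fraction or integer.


Rate of A = 1/15 job per hour
Rate of B = 1/20 job per hour
Combined rate = 1/15 + 1/20
Find common denominator: (20 + 15)/(15*20) = 35/300
Combined rate = 7/60 job per hour
Time together = 1 / (7/60) = 60/7 hours

60/7


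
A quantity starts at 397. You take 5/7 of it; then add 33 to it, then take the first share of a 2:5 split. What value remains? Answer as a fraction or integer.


Start with 397.
Step 1: Take 5/7: 397 * 5/7 = 1985/7
Step 2: Add 33: 1985/7+33=2216/7; split 2:5 first = 2216/7*2/7 = 4432/49
Final result = 4432/49

4432/49


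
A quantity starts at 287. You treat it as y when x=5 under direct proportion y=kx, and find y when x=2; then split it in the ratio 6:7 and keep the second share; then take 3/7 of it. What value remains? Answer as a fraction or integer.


Start with 287.
Step 1: Direct prop: k = (287)/5; new y = k*2 = 287*2/5 = 574/5
Step 2: Split 6:7, second share = 574/5 * 7/13 = 4018/65
Step 3: Take 3/7: 4018/65 * 3/7 = 1722/65
Final result = 1722/65

1722/65


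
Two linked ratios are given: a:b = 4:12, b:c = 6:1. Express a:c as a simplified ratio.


Given a:b = 4:12 and b:c = 6:1
Make b consistent. Multiply first ratio by 6: a:b = 24:72
Multiply second ratio by 12: b:c = 72:12
Now b = 72 in both, so a:b:c = 24:72:12
Therefore a:c = 24:12
Simplify by GCD: a:c = 2:1

2:1


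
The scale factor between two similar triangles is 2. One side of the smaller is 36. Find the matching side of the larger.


Similar triangles have proportional sides
Scale factor = 2
Smaller side = 36
Corresponding larger side = 36 * 2
= 72

72


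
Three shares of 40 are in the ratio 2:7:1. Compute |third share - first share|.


Total parts = 2 + 7 + 1 = 10
Value per part = 40 / 10 = 4
Shares: 2*4=8, 7*4=28, 1*4=4
Third share = 4, first share = 8
Difference = |4 - 8| = 4

4


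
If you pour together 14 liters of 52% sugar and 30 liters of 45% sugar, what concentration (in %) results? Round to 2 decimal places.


Solute in mixture 1 = 52% of 14 L = 14*52/100 = 182/25 L
Solute in mixture 2 = 45% of 30 L = 30*45/100 = 27/2 L
Total solute = 182/25 + 27/2 = 1039/50 L
Total volume = 14 + 30 = 44 L
Final concentration = 1039/50/44 * 100 = 47.23%

47.23


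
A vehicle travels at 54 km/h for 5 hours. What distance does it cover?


Using distance = speed * time
Speed = 54 km/h
Time = 5 hours
Distance = 54 * 5
= 270 km

270


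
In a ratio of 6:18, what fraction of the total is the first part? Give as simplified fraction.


Total parts = 6 + 18 = 24
First part fraction = 6/24
Simplify: 6/24 = 1/4

1/4


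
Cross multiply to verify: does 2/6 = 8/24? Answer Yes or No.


Cross multiply to check 2/6 = 8/24
Left cross product: 2 * 24 = 48
Right cross product: 6 * 8 = 48
48 = 48
Equal, so proportions match => Yes

Yes


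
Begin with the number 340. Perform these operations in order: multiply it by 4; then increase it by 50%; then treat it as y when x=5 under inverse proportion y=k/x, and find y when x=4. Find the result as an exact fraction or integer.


Start with 340.
Step 1: Multiply by 4: 340 * 4 = 1360
Step 2: Increase by 50%: 1360 * 150/100 = 2040
Step 3: Inverse prop: k = (2040)*5; new y = k/4 = 2040*5/4 = 2550
Final result = 2550

2550


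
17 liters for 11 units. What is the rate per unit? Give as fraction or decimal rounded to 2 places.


Total liters = 17
Number of units = 11
Unit rate = 17 / 11
= 1.55 liters per unit

1.55


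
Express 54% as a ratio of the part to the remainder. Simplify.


Part = 54%, Remainder = 46%
Ratio = 54:46
GCD(54, 46) = 2
Simplify: 27:23 = 27:23

27:23


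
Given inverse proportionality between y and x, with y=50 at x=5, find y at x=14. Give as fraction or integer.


Inverse proportion: y = k/x
Find k: k = 5 * 50 = 250
Compute y at x=14: y = 250/14
y = 125/7

125/7


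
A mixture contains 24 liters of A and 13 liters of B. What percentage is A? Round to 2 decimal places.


Volume of A = 24 L
Volume of B = 13 L
Total volume = 24 + 13 = 37 L
Percentage of A = (24/37) * 100
= 64.86%

64.86


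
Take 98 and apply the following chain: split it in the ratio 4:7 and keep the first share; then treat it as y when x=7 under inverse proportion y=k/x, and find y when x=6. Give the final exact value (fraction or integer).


Start with 98.
Step 1: Split 4:7, first share = 98 * 4/11 = 392/11
Step 2: Inverse prop: k = (392/11)*7; new y = k/6 = 392/11*7/6 = 1372/33
Final result = 1372/33

1372/33


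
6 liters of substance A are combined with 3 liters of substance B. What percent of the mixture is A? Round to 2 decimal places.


Volume of A = 6 L
Volume of B = 3 L
Total volume = 6 + 3 = 9 L
Percentage of A = (6/9) * 100
= 66.67%

66.67


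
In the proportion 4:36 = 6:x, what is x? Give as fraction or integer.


Setting up: 4/36 = 6/x
Cross multiply: 4 * x = 36 * 6
4x = 216
x = 216/4
x = 54

54


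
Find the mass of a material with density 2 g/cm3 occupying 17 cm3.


Using mass = density * volume
Density = 2 g/cm3
Volume = 17 cm3
Mass = 2 * 17
= 34 g

34


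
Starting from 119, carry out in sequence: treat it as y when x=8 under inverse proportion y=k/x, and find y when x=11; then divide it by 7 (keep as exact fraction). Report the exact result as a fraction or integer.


Start with 119.
Step 1: Inverse prop: k = (119)*8; new y = k/11 = 119*8/11 = 952/11
Step 2: Divide by 7: 952/11 / 7 = 136/11
Final result = 136/11

136/11


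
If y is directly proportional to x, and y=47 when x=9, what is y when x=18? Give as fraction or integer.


Direct proportion: y = kx
Find k: k = 47/9 = 47/9
Compute y at x=18: y = 47/9 * 18
y = 94

94


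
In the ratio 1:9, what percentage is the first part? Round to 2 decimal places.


Total parts = 1 + 9 = 10
First part fraction = 1/10
Percentage = (1/10) * 100
= 0.1 * 100
= 10.00%

10.00


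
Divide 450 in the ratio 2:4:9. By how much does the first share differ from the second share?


Total parts = 2 + 4 + 9 = 15
Value per part = 450 / 15 = 30
Shares: 2*30=60, 4*30=120, 9*30=270
First share = 60, second share = 120
Difference = |60 - 120| = 60

60


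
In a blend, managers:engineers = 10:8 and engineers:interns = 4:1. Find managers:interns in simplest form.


Given a:b = 10:8 and b:c = 4:1
Make b consistent. Multiply first ratio by 4: a:b = 40:32
Multiply second ratio by 8: b:c = 32:8
Now b = 32 in both, so a:b:c = 40:32:8
Therefore a:c = 40:8
Simplify by GCD: a:c = 5:1

5:1


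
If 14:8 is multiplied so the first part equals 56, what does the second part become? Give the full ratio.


Original ratio: 14:8
First term target: 56
Scale factor = 56 / 14 = 4
Multiply second term: 8 * 4 = 32
Equivalent ratio = 56:32

56:32


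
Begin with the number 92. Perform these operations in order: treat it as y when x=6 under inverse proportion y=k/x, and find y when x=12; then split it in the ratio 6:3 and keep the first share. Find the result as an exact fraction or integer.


Start with 92.
Step 1: Inverse prop: k = (92)*6; new y = k/12 = 92*6/12 = 46
Step 2: Split 6:3, first share = 46 * 6/9 = 92/3
Final result = 92/3

92/3


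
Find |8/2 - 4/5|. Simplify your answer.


Simplify: 8/2 = 4 and 4/5 = 4/5
Find common denominator: LCD = 5
Convert: 20/5 and 4/5
Difference = |20 - 4|/5 = 16/5
Simplified = 16/5

16/5


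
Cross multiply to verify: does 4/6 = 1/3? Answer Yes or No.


Cross multiply to check 4/6 = 1/3
Left cross product: 4 * 3 = 12
Right cross product: 6 * 1 = 6
12 != 6
Not equal, so proportions differ => No

No


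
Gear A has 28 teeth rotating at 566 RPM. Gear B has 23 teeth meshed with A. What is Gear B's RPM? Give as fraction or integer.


Gear ratio: teeth_A * RPM_A = teeth_B * RPM_B
28 * 566 = 23 * RPM_B
15848 = 23 * RPM_B
RPM_B = 15848 / 23
RPM_B = 15848/23

15848/23


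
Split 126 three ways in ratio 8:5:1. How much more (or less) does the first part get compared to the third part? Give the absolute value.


Total parts = 8 + 5 + 1 = 14
Value per part = 126 / 14 = 9
Shares: 8*9=72, 5*9=45, 1*9=9
First share = 72, third share = 9
Difference = |72 - 9| = 63

63


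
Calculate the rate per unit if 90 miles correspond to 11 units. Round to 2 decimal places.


Total miles = 90
Number of units = 11
Unit rate = 90 / 11
= 8.18 miles per unit

8.18


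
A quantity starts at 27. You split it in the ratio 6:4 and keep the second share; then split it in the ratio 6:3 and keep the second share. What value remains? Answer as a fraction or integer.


Start with 27.
Step 1: Split 6:4, second share = 27 * 4/10 = 54/5
Step 2: Split 6:3, second share = 54/5 * 3/9 = 18/5
Final result = 18/5

18/5


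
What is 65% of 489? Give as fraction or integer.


Compute 65% of 489
Convert percentage: 65% = 65/100
Multiply: 489 * 65/100
= 31785/100
= 6357/20

6357/20


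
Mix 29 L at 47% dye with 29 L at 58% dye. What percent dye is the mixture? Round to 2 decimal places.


Solute in mixture 1 = 47% of 29 L = 29*47/100 = 1363/100 L
Solute in mixture 2 = 58% of 29 L = 29*58/100 = 841/50 L
Total solute = 1363/100 + 841/50 = 609/20 L
Total volume = 29 + 29 = 58 L
Final concentration = 609/20/58 * 100 = 52.50%

52.50


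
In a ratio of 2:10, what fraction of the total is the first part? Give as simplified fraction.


Total parts = 2 + 10 = 12
First part fraction = 2/12
Simplify: 2/12 = 1/6

1/6


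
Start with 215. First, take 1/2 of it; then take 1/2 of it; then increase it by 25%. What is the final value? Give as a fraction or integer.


Start with 215.
Step 1: Take 1/2: 215 * 1/2 = 215/2
Step 2: Take 1/2: 215/2 * 1/2 = 215/4
Step 3: Increase by 25%: 215/4 * 125/100 = 1075/16
Final result = 1075/16

1075/16


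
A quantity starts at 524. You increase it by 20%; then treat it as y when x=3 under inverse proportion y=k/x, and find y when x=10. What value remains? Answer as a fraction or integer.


Start with 524.
Step 1: Increase by 20%: 524 * 120/100 = 3144/5
Step 2: Inverse prop: k = (3144/5)*3; new y = k/10 = 3144/5*3/10 = 4716/25
Final result = 4716/25

4716/25


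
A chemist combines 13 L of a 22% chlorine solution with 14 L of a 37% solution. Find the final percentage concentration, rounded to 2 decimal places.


Solute in mixture 1 = 22% of 13 L = 13*22/100 = 143/50 L
Solute in mixture 2 = 37% of 14 L = 14*37/100 = 259/50 L
Total solute = 143/50 + 259/50 = 201/25 L
Total volume = 13 + 14 = 27 L
Final concentration = 201/25/27 * 100 = 29.78%

29.78
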